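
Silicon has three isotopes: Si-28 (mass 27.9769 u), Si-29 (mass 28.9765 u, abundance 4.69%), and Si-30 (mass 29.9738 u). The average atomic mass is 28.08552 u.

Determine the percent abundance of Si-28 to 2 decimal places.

92.22%

Let x and y be the fractions of Si-28 and Si-30. Then x + y = 1 − 0.0469 = 0.9531 and 27.9769x + 29.9738y = 28.08552 − 0.0469×28.9765 = 26.72652215.
Substituting: 27.9769x + 29.9738(0.9531 − x) = 26.72652215
(27.9769 − 29.9738)x = -1.84150663  ⇒  x = 0.92218, y = 0.03092
Si-28: 92.22%, Si-30: 3.09%.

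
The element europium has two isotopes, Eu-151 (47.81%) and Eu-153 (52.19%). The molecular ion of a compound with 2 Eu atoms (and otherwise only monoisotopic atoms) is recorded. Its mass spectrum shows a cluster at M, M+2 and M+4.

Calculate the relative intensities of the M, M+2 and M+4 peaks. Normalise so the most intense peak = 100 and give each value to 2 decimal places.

Each Eu atom is independently Eu-151 (p = 0.4781) or Eu-153 (q = 0.5219); the cluster is the binomial expansion (p + q)^2.
P(M) = 0.4781^2 = 0.228580
P(M+2) = 2 × 0.4781^1 × 0.5219^1 = 0.499041
P(M+4) = 0.5219^2 = 0.272380
The M+2 peak is largest (0.499041); scaling to 100 gives 45.80 : 100.00 : 54.58.

45.80 : 100.00 : 54.58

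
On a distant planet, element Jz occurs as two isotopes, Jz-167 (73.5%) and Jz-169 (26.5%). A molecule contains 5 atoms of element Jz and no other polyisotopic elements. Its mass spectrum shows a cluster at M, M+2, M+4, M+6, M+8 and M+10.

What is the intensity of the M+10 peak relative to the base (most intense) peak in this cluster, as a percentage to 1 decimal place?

0.3%

(0.735 + 0.265)^5 gives M 0.2145, M+2 0.3867, M+4 0.2788, M+6 0.1005, M+8 0.0181, M+10 0.0013; the largest is M+2.
P(M+2) = C(5,1) × 0.735^4 × 0.265^1 = 5 × 0.29184305 × 0.2650 = 0.386692 (base)
P(M+10) = C(5,5) × 0.735^0 × 0.265^5 = 1 × 1.0000 × 0.00130686 = 0.001307
Relative intensity = 0.001307 / 0.386692 × 100 = 0.3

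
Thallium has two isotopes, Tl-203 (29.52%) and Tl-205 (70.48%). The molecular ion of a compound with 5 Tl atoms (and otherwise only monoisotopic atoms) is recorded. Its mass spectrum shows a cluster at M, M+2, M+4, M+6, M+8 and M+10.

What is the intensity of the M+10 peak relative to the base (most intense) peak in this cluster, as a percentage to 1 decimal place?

(0.2952 + 0.7048)^5 gives M 0.0022, M+2 0.0268, M+4 0.1278, M+6 0.3051, M+8 0.3642, M+10 0.1739; the largest is M+8.
P(M+8) = C(5,4) × 0.2952^1 × 0.7048^4 = 5 × 0.2952 × 0.24675365 = 0.364208 (base)
P(M+10) = C(5,5) × 0.2952^0 × 0.7048^5 = 1 × 1.0000 × 0.17391197 = 0.173912
Relative intensity = 0.173912 / 0.364208 × 100 = 47.8

47.8%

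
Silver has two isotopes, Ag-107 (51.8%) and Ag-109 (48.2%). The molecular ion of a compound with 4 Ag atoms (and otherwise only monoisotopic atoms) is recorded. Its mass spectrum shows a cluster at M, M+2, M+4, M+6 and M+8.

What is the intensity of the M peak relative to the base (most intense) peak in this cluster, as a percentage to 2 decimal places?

Term probabilities: M 0.0720, M+2 0.2680, M+4 0.3740, M+6 0.2320, M+8 0.0540. Base peak = M+4.
P(M+4) = C(4,2) × 0.518^2 × 0.482^2 = 6 × 0.268324 × 0.232324 = 0.374029 (base)
P(M) = C(4,0) × 0.518^4 × 0.482^0 = 1 × 0.07199777 × 1.0000 = 0.071998
Relative intensity = 0.071998 / 0.374029 × 100 = 19.25

19.25%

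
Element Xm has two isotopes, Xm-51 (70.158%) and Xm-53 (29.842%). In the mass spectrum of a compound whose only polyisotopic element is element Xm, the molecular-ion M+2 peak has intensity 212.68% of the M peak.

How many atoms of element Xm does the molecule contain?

5

With n Xm atoms, P(M+2)/P(M) = C(n,1)·p^(n−1)q / p^n = n·q/p = n · 0.29842/0.70158.
n = 2.1268 × 0.70158/0.29842 = 5.00 ≈ 5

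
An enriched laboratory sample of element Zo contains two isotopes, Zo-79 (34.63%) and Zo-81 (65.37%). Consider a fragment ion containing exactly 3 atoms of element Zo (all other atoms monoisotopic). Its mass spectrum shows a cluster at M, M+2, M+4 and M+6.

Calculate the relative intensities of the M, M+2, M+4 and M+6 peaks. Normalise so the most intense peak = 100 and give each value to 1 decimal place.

9.4 : 53.0 : 100.0 : 62.9

Each Zo atom is independently Zo-79 (p = 0.3463) or Zo-81 (q = 0.6537); the cluster is the binomial expansion (p + q)^3.
P(M) = 0.3463^3 = 0.041530
P(M+2) = 3 × 0.3463^2 × 0.6537^1 = 0.235182
P(M+4) = 3 × 0.3463^1 × 0.6537^2 = 0.443947
P(M+6) = 0.6537^3 = 0.279341
The M+4 peak is largest (0.443947); scaling to 100 gives 9.4 : 53.0 : 100.0 : 62.9.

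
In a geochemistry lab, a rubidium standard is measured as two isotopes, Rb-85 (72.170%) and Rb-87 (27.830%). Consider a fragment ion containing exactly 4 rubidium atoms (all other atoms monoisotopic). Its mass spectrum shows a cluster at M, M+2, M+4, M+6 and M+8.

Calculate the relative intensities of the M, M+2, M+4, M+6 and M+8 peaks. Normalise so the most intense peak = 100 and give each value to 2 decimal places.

Each Rb atom is independently Rb-85 (p = 0.72170) or Rb-87 (q = 0.27830); the cluster is the binomial expansion (p + q)^4.
P(M) = 0.72170^4 = 0.271286
P(M+2) = 4 × 0.72170^3 × 0.27830^1 = 0.418450
P(M+4) = 6 × 0.72170^2 × 0.27830^2 = 0.242042
P(M+6) = 4 × 0.72170^1 × 0.27830^3 = 0.062224
P(M+8) = 0.27830^4 = 0.005999
The M+2 peak is largest (0.418450); scaling to 100 gives 64.83 : 100.00 : 57.84 : 14.87 : 1.43.

64.83 : 100.00 : 57.84 : 14.87 : 1.43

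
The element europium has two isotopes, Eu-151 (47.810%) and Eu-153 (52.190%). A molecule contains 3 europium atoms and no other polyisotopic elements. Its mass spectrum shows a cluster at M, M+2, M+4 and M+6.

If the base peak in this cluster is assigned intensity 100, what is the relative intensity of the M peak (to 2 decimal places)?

27.97

(0.47810 + 0.52190)^3 gives M 0.1093, M+2 0.3579, M+4 0.3907, M+6 0.1422; the largest is M+4.
P(M+4) = C(3,2) × 0.47810^1 × 0.52190^2 = 3 × 0.4781 × 0.27237961 = 0.390674 (base)
P(M) = C(3,0) × 0.47810^3 × 0.52190^0 = 1 × 0.10928391 × 1.0000 = 0.109284
Relative intensity = 0.109284 / 0.390674 × 100 = 27.97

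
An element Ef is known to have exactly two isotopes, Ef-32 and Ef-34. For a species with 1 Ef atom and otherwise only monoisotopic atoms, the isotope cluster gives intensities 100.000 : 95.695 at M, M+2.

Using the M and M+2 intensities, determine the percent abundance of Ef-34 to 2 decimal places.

Let p = fractional abundance of Ef-32. I(M+2)/I(M) = [C(1,1)·p^0·(1−p)] / p^1 = 1·(1−p)/p = 95.695/100.000 = 0.9569
(1−p)/p = 0.9569/1 = 0.9569  ⇒  p = 1/(1 + 0.9569) = 0.5110
Ef-32: 51.10%, Ef-34: 48.90%.

48.90%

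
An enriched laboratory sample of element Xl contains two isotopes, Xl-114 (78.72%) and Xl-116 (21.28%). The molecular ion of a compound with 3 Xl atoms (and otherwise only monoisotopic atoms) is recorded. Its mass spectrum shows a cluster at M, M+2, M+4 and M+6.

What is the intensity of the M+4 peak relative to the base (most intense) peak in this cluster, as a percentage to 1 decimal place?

21.9%

Term probabilities: M 0.4878, M+2 0.3956, M+4 0.1069, M+6 0.0096. Base peak = M.
P(M) = C(3,0) × 0.7872^3 × 0.2128^0 = 1 × 0.48781512 × 1.0000 = 0.487815 (base)
P(M+4) = C(3,2) × 0.7872^1 × 0.2128^2 = 3 × 0.7872 × 0.04528384 = 0.106942
Relative intensity = 0.106942 / 0.487815 × 100 = 21.9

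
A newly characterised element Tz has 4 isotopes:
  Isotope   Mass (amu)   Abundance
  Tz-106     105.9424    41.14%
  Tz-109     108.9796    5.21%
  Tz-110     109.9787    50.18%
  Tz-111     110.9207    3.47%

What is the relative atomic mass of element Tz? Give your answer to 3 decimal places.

108.299 amu

Ar = Σ fᵢ·mᵢ = 0.4114 × 105.9424 + 0.0521 × 108.9796 + 0.5018 × 109.9787 + 0.0347 × 110.9207
= 43.58470 + 5.67784 + 55.18731 + 3.84895 = 108.29880 amu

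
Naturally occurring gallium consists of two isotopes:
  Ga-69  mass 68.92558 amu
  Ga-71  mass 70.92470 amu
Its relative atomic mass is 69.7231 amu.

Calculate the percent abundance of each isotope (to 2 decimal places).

Ga-69: 60.11%, Ga-71: 39.89%

Let x be the fractional abundance of Ga-69; then Ga-71 has abundance 1 − x.
68.92558·x + 70.92470·(1 − x) = 69.7231
(68.92558 − 70.92470)·x = 69.7231 − 70.92470
x = -1.20160 / -1.99912 = 0.60106 → 60.11% Ga-69, 39.89% Ga-71.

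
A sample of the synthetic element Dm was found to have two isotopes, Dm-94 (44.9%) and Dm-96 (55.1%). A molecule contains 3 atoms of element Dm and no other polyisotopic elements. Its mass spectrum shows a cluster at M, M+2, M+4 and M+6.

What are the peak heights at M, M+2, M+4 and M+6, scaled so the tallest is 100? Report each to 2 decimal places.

Expanding (0.449 + 0.551)^3:
P(M) = 0.449^3 = 0.090519
P(M+2) = 3 × 0.449^2 × 0.551^1 = 0.333246
P(M+4) = 3 × 0.449^1 × 0.551^2 = 0.408951
P(M+6) = 0.551^3 = 0.167284
The M+4 peak is largest (0.408951); scaling to 100 gives 22.13 : 81.49 : 100.00 : 40.91.

22.13 : 81.49 : 100.00 : 40.91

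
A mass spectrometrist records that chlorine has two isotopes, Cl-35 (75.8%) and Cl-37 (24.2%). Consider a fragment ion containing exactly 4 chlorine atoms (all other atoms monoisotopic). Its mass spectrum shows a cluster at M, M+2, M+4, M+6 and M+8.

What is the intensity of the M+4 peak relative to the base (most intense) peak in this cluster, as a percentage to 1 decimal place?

47.9%

Binomial terms of (0.758 + 0.242)^4: M 0.3301, M+2 0.4216, M+4 0.2019, M+6 0.0430, M+8 0.0034 → M+2 is the base peak.
P(M+2) = C(4,1) × 0.758^3 × 0.242^1 = 4 × 0.43551951 × 0.2420 = 0.421583 (base)
P(M+4) = C(4,2) × 0.758^2 × 0.242^2 = 6 × 0.574564 × 0.058564 = 0.201893
Relative intensity = 0.201893 / 0.421583 × 100 = 47.9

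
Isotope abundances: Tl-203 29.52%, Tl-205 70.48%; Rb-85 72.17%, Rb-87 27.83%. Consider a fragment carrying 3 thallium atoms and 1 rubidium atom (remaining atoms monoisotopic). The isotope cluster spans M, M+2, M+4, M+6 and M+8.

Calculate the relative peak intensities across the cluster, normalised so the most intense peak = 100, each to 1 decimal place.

Thallium pattern (n=3): 0.02572463 : 0.18425524 : 0.43991564 : 0.35010449
Rubidium pattern (n=1): 0.7217 : 0.2783
Convolve the two distributions (both contribute in 2-u steps):
  M: 0.02572463×0.7217 = 0.018565
  M+2: 0.02572463×0.2783 + 0.18425524×0.7217 = 0.140136
  M+4: 0.18425524×0.2783 + 0.43991564×0.7217 = 0.368765
  M+6: 0.43991564×0.2783 + 0.35010449×0.7217 = 0.375099
  M+8: 0.35010449×0.2783 = 0.097434
Scale to base peak (0.375099) = 100: 4.9 : 37.4 : 98.3 : 100.0 : 26.0

4.9 : 37.4 : 98.3 : 100.0 : 26.0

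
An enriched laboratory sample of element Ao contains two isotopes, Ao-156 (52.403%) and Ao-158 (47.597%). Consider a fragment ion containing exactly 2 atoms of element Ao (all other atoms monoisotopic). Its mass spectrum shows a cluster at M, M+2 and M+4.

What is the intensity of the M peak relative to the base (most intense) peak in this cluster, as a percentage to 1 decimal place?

Binomial terms of (0.52403 + 0.47597)^2: M 0.2746, M+2 0.4988, M+4 0.2265 → M+2 is the base peak.
P(M+2) = C(2,1) × 0.52403^1 × 0.47597^1 = 2 × 0.52403 × 0.47597 = 0.498845 (base)
P(M) = C(2,0) × 0.52403^2 × 0.47597^0 = 1 × 0.27460744 × 1.0000 = 0.274607
Relative intensity = 0.274607 / 0.498845 × 100 = 55.0

55.0%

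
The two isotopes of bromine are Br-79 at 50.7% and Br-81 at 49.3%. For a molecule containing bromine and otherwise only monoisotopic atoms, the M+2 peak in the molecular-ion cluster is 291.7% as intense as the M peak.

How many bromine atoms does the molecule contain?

3

For n independent Br atoms, I(M+2)/I(M) = n · (abundance Br-81) / (abundance Br-79) = n · 0.493/0.507.
n = 2.917 × 0.507/0.493 = 3.00 ≈ 3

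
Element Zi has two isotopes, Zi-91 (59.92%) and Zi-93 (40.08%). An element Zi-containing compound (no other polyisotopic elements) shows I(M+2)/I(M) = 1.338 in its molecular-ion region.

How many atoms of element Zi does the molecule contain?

2

The M+2/M ratio from n Zi atoms is n · q/p = n · 0.4008/0.5992.
n = 1.338 × 0.5992/0.4008 = 2.00 ≈ 2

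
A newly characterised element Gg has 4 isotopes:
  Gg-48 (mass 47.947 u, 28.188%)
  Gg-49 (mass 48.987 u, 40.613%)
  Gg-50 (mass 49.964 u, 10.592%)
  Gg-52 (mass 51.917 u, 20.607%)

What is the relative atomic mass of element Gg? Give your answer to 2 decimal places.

49.40 u

The abundance-weighted mean is 0.28188 × 47.947 + 0.40613 × 48.987 + 0.10592 × 49.964 + 0.20607 × 51.917
= 13.5153 + 19.8951 + 5.2922 + 10.6985 = 49.4011 u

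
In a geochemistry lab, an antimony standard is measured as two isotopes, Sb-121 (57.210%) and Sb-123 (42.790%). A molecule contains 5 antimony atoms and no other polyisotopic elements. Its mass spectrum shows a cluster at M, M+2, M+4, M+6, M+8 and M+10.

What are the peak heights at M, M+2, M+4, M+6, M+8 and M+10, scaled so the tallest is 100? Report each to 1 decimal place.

17.9 : 66.8 : 100.0 : 74.8 : 28.0 : 4.2

Each Sb atom is independently Sb-121 (p = 0.57210) or Sb-123 (q = 0.42790); the cluster is the binomial expansion (p + q)^5.
P(M) = 0.57210^5 = 0.061286
P(M+2) = 5 × 0.57210^4 × 0.42790^1 = 0.229192
P(M+4) = 10 × 0.57210^3 × 0.42790^2 = 0.342847
P(M+6) = 10 × 0.57210^2 × 0.42790^3 = 0.256431
P(M+8) = 5 × 0.57210^1 × 0.42790^4 = 0.095898
P(M+10) = 0.42790^5 = 0.014345
The M+4 peak is largest (0.342847); scaling to 100 gives 17.9 : 66.8 : 100.0 : 74.8 : 28.0 : 4.2.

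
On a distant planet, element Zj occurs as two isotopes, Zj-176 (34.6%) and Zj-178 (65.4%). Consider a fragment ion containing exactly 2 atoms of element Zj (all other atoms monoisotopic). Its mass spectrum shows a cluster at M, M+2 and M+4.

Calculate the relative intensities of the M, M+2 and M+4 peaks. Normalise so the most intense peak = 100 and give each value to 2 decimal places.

The 2 Zj atoms are independent, so intensities follow the terms of (0.346 + 0.654)^2.
P(M) = 0.346^2 = 0.119716
P(M+2) = 2 × 0.346^1 × 0.654^1 = 0.452568
P(M+4) = 0.654^2 = 0.427716
The M+2 peak is largest (0.452568); scaling to 100 gives 26.45 : 100.00 : 94.51.

26.45 : 100.00 : 94.51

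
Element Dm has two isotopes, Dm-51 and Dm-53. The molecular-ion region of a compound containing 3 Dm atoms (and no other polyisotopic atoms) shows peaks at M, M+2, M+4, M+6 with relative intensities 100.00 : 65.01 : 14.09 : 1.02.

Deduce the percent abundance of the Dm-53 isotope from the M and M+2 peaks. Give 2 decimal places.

17.81%

If p is the fraction of Dm that is Dm-51, then I(M+2)/I(M) = [C(3,1)·p^2·(1−p)] / p^3 = 3·(1−p)/p = 65.01/100.00 = 0.6501
(1−p)/p = 0.6501/3 = 0.2167  ⇒  p = 1/(1 + 0.2167) = 0.8219
Dm-51: 82.19%, Dm-53: 17.81%.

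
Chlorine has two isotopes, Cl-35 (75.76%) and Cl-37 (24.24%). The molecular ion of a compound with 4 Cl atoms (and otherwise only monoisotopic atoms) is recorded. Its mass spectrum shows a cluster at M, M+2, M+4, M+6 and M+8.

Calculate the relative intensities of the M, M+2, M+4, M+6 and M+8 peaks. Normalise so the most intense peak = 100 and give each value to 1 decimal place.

78.1 : 100.0 : 48.0 : 10.2 : 0.8

Expanding (0.7576 + 0.2424)^4:
P(M) = 0.7576^4 = 0.329428
P(M+2) = 4 × 0.7576^3 × 0.2424^1 = 0.421612
P(M+4) = 6 × 0.7576^2 × 0.2424^2 = 0.202347
P(M+6) = 4 × 0.7576^1 × 0.2424^3 = 0.043162
P(M+8) = 0.2424^4 = 0.003452
The M+2 peak is largest (0.421612); scaling to 100 gives 78.1 : 100.0 : 48.0 : 10.2 : 0.8.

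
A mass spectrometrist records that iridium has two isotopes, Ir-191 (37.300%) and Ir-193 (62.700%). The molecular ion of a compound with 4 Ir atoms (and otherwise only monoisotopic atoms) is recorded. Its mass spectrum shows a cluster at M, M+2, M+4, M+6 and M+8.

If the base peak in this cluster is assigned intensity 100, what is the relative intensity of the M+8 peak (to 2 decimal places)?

42.02

(0.37300 + 0.62700)^4 gives M 0.0194, M+2 0.1302, M+4 0.3282, M+6 0.3678, M+8 0.1546; the largest is M+6.
P(M+6) = C(4,3) × 0.37300^1 × 0.62700^3 = 4 × 0.3730 × 0.24649188 = 0.367766 (base)
P(M+8) = C(4,4) × 0.37300^0 × 0.62700^4 = 1 × 1.0000 × 0.15455041 = 0.154550
Relative intensity = 0.154550 / 0.367766 × 100 = 42.02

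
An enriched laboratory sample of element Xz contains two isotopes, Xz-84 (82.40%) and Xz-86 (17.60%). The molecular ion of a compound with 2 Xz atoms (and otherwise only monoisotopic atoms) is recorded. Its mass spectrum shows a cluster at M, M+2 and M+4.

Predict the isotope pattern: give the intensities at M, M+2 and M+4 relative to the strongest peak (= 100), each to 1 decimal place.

The 2 Xz atoms are independent, so intensities follow the terms of (0.8240 + 0.1760)^2.
P(M) = 0.8240^2 = 0.678976
P(M+2) = 2 × 0.8240^1 × 0.1760^1 = 0.290048
P(M+4) = 0.1760^2 = 0.030976
The M peak is largest (0.678976); scaling to 100 gives 100.0 : 42.7 : 4.6.

100.0 : 42.7 : 4.6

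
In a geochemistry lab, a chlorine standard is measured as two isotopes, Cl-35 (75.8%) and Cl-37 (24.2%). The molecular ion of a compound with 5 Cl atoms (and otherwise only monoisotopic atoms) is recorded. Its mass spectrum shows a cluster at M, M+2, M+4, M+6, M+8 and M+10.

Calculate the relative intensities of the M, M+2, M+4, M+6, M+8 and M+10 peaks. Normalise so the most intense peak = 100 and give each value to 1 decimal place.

62.6 : 100.0 : 63.9 : 20.4 : 3.3 : 0.2

Each Cl atom is independently Cl-35 (p = 0.758) or Cl-37 (q = 0.242); the cluster is the binomial expansion (p + q)^5.
P(M) = 0.758^5 = 0.250234
P(M+2) = 5 × 0.758^4 × 0.242^1 = 0.399450
P(M+4) = 10 × 0.758^3 × 0.242^2 = 0.255058
P(M+6) = 10 × 0.758^2 × 0.242^3 = 0.081430
P(M+8) = 5 × 0.758^1 × 0.242^4 = 0.012999
P(M+10) = 0.242^5 = 0.000830
The M+2 peak is largest (0.399450); scaling to 100 gives 62.6 : 100.0 : 63.9 : 20.4 : 3.3 : 0.2.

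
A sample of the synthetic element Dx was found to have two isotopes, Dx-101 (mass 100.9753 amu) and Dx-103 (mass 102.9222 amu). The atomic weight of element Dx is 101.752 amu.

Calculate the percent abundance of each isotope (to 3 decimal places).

Writing the weighted mean with unknown fraction x of Dx-101:
100.9753·x + 102.9222·(1 − x) = 101.752
(100.9753 − 102.9222)·x = 101.752 − 102.9222
x = -1.1702 / -1.9469 = 0.60106 → 60.106% Dx-101, 39.894% Dx-103.

Dx-101: 60.106%, Dx-103: 39.894%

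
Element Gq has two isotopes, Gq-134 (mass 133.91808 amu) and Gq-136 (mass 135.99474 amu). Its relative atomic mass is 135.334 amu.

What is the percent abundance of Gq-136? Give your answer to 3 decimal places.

Let x be the fractional abundance of Gq-134; then Gq-136 has abundance 1 − x.
133.91808·x + 135.99474·(1 − x) = 135.334
(133.91808 − 135.99474)·x = 135.334 − 135.99474
x = -0.66074 / -2.07666 = 0.31817 → 31.817% Gq-134, 68.183% Gq-136.

68.183%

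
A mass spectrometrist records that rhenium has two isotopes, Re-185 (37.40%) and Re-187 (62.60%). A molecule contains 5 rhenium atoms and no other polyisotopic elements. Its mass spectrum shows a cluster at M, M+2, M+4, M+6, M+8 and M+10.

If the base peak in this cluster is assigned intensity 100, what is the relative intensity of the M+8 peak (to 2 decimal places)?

83.69

Binomial terms of (0.3740 + 0.6260)^5: M 0.0073, M+2 0.0612, M+4 0.2050, M+6 0.3431, M+8 0.2872, M+10 0.0961 → M+6 is the base peak.
P(M+6) = C(5,3) × 0.3740^2 × 0.6260^3 = 10 × 0.139876 × 0.24531438 = 0.343136 (base)
P(M+8) = C(5,4) × 0.3740^1 × 0.6260^4 = 5 × 0.3740 × 0.1535668 = 0.287170
Relative intensity = 0.287170 / 0.343136 × 100 = 83.69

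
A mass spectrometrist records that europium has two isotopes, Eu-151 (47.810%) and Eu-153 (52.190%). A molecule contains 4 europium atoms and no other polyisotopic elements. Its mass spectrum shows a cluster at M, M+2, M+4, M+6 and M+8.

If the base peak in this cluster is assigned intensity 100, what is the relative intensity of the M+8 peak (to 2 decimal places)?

19.86

(0.47810 + 0.52190)^4 gives M 0.0522, M+2 0.2281, M+4 0.3736, M+6 0.2719, M+8 0.0742; the largest is M+4.
P(M+4) = C(4,2) × 0.47810^2 × 0.52190^2 = 6 × 0.22857961 × 0.27237961 = 0.373563 (base)
P(M+8) = C(4,4) × 0.47810^0 × 0.52190^4 = 1 × 1.0000 × 0.07419065 = 0.074191
Relative intensity = 0.074191 / 0.373563 × 100 = 19.86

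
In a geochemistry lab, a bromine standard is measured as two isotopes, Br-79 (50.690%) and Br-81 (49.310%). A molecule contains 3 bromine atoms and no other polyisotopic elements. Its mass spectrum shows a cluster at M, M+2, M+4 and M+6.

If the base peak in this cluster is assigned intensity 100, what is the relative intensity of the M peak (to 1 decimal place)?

Term probabilities: M 0.1302, M+2 0.3801, M+4 0.3698, M+6 0.1199. Base peak = M+2.
P(M+2) = C(3,1) × 0.50690^2 × 0.49310^1 = 3 × 0.25694761 × 0.4931 = 0.380103 (base)
P(M) = C(3,0) × 0.50690^3 × 0.49310^0 = 1 × 0.13024674 × 1.0000 = 0.130247
Relative intensity = 0.130247 / 0.380103 × 100 = 34.3

34.3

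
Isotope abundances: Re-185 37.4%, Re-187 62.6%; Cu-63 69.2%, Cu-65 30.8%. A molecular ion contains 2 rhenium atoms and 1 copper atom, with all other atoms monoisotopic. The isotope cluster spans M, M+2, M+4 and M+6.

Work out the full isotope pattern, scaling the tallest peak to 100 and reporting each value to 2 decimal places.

23.30 : 88.38 : 100.00 : 29.06

Rhenium pattern (n=2): 0.139876 : 0.468248 : 0.391876
Copper pattern (n=1): 0.6920 : 0.3080
Convolve the two distributions (both contribute in 2-u steps):
  M: 0.139876×0.6920 = 0.096794
  M+2: 0.139876×0.3080 + 0.468248×0.6920 = 0.367109
  M+4: 0.468248×0.3080 + 0.391876×0.6920 = 0.415399
  M+6: 0.391876×0.3080 = 0.120698
Scale to base peak (0.415399) = 100: 23.30 : 88.38 : 100.00 : 29.06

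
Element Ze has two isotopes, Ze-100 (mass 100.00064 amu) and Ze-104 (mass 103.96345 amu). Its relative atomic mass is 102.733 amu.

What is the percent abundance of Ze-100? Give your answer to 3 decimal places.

31.050%

Let x be the fractional abundance of Ze-100; then Ze-104 has abundance 1 − x.
100.00064·x + 103.96345·(1 − x) = 102.733
(100.00064 − 103.96345)·x = 102.733 − 103.96345
x = -1.23045 / -3.96281 = 0.31050 → 31.050% Ze-100, 68.950% Ze-104.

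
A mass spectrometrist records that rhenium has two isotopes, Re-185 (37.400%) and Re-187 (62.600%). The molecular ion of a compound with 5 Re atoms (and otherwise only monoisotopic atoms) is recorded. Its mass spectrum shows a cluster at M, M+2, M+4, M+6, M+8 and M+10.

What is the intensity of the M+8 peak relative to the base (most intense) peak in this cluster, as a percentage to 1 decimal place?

Term probabilities: M 0.0073, M+2 0.0612, M+4 0.2050, M+6 0.3431, M+8 0.2872, M+10 0.0961. Base peak = M+6.
P(M+6) = C(5,3) × 0.37400^2 × 0.62600^3 = 10 × 0.139876 × 0.24531438 = 0.343136 (base)
P(M+8) = C(5,4) × 0.37400^1 × 0.62600^4 = 5 × 0.3740 × 0.1535668 = 0.287170
Relative intensity = 0.287170 / 0.343136 × 100 = 83.7

83.7%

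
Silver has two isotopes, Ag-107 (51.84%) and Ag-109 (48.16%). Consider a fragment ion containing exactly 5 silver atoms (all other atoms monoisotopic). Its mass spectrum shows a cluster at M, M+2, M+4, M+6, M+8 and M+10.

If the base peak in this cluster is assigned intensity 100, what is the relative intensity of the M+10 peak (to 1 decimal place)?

8.0

(0.5184 + 0.4816)^5 gives M 0.0374, M+2 0.1739, M+4 0.3231, M+6 0.3002, M+8 0.1394, M+10 0.0259; the largest is M+4.
P(M+4) = C(5,2) × 0.5184^3 × 0.4816^2 = 10 × 0.13931407 × 0.23193856 = 0.323123 (base)
P(M+10) = C(5,5) × 0.5184^0 × 0.4816^5 = 1 × 1.0000 × 0.02590791 = 0.025908
Relative intensity = 0.025908 / 0.323123 × 100 = 8.0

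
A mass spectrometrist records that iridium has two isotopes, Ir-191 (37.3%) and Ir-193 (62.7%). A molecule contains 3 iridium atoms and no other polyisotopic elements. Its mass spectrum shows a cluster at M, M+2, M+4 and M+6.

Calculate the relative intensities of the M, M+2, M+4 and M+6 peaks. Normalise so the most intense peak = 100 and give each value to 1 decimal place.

11.8 : 59.5 : 100.0 : 56.0

Each Ir atom is independently Ir-191 (p = 0.373) or Ir-193 (q = 0.627); the cluster is the binomial expansion (p + q)^3.
P(M) = 0.373^3 = 0.051895
P(M+2) = 3 × 0.373^2 × 0.627^1 = 0.261702
P(M+4) = 3 × 0.373^1 × 0.627^2 = 0.439911
P(M+6) = 0.627^3 = 0.246492
The M+4 peak is largest (0.439911); scaling to 100 gives 11.8 : 59.5 : 100.0 : 56.0.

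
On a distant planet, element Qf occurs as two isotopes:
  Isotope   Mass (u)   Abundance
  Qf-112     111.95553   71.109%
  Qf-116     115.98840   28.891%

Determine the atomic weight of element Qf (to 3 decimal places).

Average mass = Σ (abundance × isotope mass) = 0.71109 × 111.95553 + 0.28891 × 115.98840
= 79.610458 + 33.510209 = 113.120667 u

113.121 u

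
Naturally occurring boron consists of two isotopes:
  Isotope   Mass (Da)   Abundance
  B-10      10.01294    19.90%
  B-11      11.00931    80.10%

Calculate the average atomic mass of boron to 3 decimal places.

10.811 Da

The abundance-weighted mean is 0.1990 × 10.01294 + 0.8010 × 11.00931
= 1.992575 + 8.818457 = 10.811032 Da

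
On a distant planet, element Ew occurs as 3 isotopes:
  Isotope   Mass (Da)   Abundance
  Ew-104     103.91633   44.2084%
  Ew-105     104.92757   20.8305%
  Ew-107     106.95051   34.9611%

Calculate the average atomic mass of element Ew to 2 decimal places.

Average mass = Σ (abundance × isotope mass) = 0.442084 × 103.91633 + 0.208305 × 104.92757 + 0.349611 × 106.95051
= 45.939747 + 21.856937 + 37.391075 = 105.187759 Da

105.19 Da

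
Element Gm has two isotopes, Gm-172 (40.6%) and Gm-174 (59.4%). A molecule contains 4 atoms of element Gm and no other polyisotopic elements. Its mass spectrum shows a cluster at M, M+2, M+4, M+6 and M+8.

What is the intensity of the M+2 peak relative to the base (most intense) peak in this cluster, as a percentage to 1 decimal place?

Term probabilities: M 0.0272, M+2 0.1590, M+4 0.3490, M+6 0.3404, M+8 0.1245. Base peak = M+4.
P(M+4) = C(4,2) × 0.406^2 × 0.594^2 = 6 × 0.164836 × 0.352836 = 0.348960 (base)
P(M+2) = C(4,1) × 0.406^3 × 0.594^1 = 4 × 0.06692342 × 0.5940 = 0.159010
Relative intensity = 0.159010 / 0.348960 × 100 = 45.6

45.6%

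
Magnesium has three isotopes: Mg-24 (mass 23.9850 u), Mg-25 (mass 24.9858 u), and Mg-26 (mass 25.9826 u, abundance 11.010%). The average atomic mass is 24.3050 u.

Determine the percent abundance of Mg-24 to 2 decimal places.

78.99%

The remaining 88.990% is split between Mg-24 (fraction x) and Mg-25 (fraction 0.88990 − x).
Substituting: 23.9850x + 24.9858(0.88990 − x) = 21.44431574
(23.9850 − 24.9858)x = -0.79054768  ⇒  x = 0.78992, y = 0.09998
Mg-24: 78.99%, Mg-25: 10.00%.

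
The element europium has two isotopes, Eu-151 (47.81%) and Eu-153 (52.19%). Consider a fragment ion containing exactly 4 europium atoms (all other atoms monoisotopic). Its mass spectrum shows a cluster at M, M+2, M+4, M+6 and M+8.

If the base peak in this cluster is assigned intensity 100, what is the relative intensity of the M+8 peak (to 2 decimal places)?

(0.4781 + 0.5219)^4 gives M 0.0522, M+2 0.2281, M+4 0.3736, M+6 0.2719, M+8 0.0742; the largest is M+4.
P(M+4) = C(4,2) × 0.4781^2 × 0.5219^2 = 6 × 0.22857961 × 0.27237961 = 0.373563 (base)
P(M+8) = C(4,4) × 0.4781^0 × 0.5219^4 = 1 × 1.0000 × 0.07419065 = 0.074191
Relative intensity = 0.074191 / 0.373563 × 100 = 19.86

19.86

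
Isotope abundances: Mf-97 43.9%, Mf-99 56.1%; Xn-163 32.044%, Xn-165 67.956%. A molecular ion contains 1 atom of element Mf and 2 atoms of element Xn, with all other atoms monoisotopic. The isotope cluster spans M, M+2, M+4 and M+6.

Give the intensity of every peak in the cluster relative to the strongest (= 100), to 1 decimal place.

Element Mf pattern (n=1): 0.4390 : 0.5610
Element Xn pattern (n=2): 0.10268179 : 0.43551641 : 0.46180179
Convolve the two distributions (both contribute in 2-u steps):
  M: 0.4390×0.10268179 = 0.045077
  M+2: 0.4390×0.43551641 + 0.5610×0.10268179 = 0.248796
  M+4: 0.4390×0.46180179 + 0.5610×0.43551641 = 0.447056
  M+6: 0.5610×0.46180179 = 0.259071
Scale to base peak (0.447056) = 100: 10.1 : 55.7 : 100.0 : 58.0

10.1 : 55.7 : 100.0 : 58.0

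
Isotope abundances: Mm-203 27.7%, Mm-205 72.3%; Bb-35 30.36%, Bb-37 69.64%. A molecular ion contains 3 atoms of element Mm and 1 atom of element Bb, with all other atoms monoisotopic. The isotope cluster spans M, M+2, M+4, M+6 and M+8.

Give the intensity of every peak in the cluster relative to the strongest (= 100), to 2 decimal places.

1.55 : 15.66 : 59.38 : 100.00 : 63.08

Element Mm pattern (n=3): 0.02125393 : 0.1664252 : 0.4343878 : 0.37793307
Element Bb pattern (n=1): 0.3036 : 0.6964
Convolve the two distributions (both contribute in 2-u steps):
  M: 0.02125393×0.3036 = 0.006453
  M+2: 0.02125393×0.6964 + 0.1664252×0.3036 = 0.065328
  M+4: 0.1664252×0.6964 + 0.4343878×0.3036 = 0.247779
  M+6: 0.4343878×0.6964 + 0.37793307×0.3036 = 0.417248
  M+8: 0.37793307×0.6964 = 0.263193
Scale to base peak (0.417248) = 100: 1.55 : 15.66 : 59.38 : 100.00 : 63.08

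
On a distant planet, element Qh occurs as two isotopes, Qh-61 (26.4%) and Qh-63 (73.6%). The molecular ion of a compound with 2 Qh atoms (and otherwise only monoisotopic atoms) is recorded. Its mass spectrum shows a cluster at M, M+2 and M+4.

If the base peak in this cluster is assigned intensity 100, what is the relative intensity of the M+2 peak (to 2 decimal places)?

(0.264 + 0.736)^2 gives M 0.0697, M+2 0.3886, M+4 0.5417; the largest is M+4.
P(M+4) = C(2,2) × 0.264^0 × 0.736^2 = 1 × 1.0000 × 0.541696 = 0.541696 (base)
P(M+2) = C(2,1) × 0.264^1 × 0.736^1 = 2 × 0.2640 × 0.7360 = 0.388608
Relative intensity = 0.388608 / 0.541696 × 100 = 71.74

71.74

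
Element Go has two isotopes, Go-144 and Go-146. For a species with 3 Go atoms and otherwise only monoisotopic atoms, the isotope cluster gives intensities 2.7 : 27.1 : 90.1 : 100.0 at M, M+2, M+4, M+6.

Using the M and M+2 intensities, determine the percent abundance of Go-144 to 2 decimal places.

Let p = fractional abundance of Go-144. I(M+2)/I(M) = [C(3,1)·p^2·(1−p)] / p^3 = 3·(1−p)/p = 27.1/2.7 = 10.0370
(1−p)/p = 10.0370/3 = 3.3457  ⇒  p = 1/(1 + 3.3457) = 0.2301
Go-144: 23.01%, Go-146: 76.99%.

23.01%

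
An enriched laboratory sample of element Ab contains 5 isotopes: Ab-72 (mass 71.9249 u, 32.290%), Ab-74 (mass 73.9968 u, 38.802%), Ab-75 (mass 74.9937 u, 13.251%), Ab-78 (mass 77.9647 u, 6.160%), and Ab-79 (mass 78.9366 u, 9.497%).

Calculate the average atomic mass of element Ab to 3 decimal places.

74.173 u

The abundance-weighted mean is 0.32290 × 71.9249 + 0.38802 × 73.9968 + 0.13251 × 74.9937 + 0.06160 × 77.9647 + 0.09497 × 78.9366
= 23.22455 + 28.71224 + 9.93742 + 4.80263 + 7.49661 = 74.17345 u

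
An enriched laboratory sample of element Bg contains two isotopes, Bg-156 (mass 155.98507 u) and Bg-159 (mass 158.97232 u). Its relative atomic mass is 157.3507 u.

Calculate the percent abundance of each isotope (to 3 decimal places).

Writing the weighted mean with unknown fraction x of Bg-156:
155.98507·x + 158.97232·(1 − x) = 157.3507
(155.98507 − 158.97232)·x = 157.3507 − 158.97232
x = -1.62162 / -2.98725 = 0.54285 → 54.285% Bg-156, 45.715% Bg-159.

Bg-156: 54.285%, Bg-159: 45.715%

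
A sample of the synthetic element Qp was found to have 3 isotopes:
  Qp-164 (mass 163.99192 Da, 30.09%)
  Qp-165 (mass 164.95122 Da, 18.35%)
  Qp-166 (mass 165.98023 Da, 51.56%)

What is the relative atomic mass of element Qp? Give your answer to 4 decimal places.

Average mass = Σ (abundance × isotope mass) = 0.3009 × 163.99192 + 0.1835 × 164.95122 + 0.5156 × 165.98023
= 49.345169 + 30.268549 + 85.579407 = 165.193125 Da

165.1931 Da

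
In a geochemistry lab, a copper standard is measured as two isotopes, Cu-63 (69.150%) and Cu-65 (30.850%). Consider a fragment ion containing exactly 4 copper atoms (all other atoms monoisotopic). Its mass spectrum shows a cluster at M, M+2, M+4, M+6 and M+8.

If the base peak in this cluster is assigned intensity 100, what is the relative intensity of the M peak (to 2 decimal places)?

56.04

Binomial terms of (0.69150 + 0.30850)^4: M 0.2286, M+2 0.4080, M+4 0.2731, M+6 0.0812, M+8 0.0091 → M+2 is the base peak.
P(M+2) = C(4,1) × 0.69150^3 × 0.30850^1 = 4 × 0.33065611 × 0.3085 = 0.408030 (base)
P(M) = C(4,0) × 0.69150^4 × 0.30850^0 = 1 × 0.2286487 × 1.0000 = 0.228649
Relative intensity = 0.228649 / 0.408030 × 100 = 56.04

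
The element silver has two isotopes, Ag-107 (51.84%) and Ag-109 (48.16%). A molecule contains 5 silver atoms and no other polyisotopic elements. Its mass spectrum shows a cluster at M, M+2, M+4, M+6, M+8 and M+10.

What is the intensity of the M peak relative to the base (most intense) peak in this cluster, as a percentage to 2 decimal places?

11.59%

Binomial terms of (0.5184 + 0.4816)^5: M 0.0374, M+2 0.1739, M+4 0.3231, M+6 0.3002, M+8 0.1394, M+10 0.0259 → M+4 is the base peak.
P(M+4) = C(5,2) × 0.5184^3 × 0.4816^2 = 10 × 0.13931407 × 0.23193856 = 0.323123 (base)
P(M) = C(5,0) × 0.5184^5 × 0.4816^0 = 1 × 0.03743906 × 1.0000 = 0.037439
Relative intensity = 0.037439 / 0.323123 × 100 = 11.59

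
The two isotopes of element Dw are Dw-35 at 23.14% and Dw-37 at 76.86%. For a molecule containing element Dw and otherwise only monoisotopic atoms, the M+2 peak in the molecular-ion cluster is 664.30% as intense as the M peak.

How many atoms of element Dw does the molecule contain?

The M+2/M ratio from n Dw atoms is n · q/p = n · 0.7686/0.2314.
n = 6.6430 × 0.2314/0.7686 = 2.00 ≈ 2

2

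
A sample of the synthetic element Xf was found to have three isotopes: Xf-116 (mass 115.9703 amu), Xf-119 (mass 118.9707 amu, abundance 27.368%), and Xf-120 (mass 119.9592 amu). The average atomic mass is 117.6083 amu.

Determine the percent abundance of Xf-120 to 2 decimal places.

Let x and y be the fractions of Xf-116 and Xf-120. Then x + y = 1 − 0.27368 = 0.72632 and 115.9703x + 119.9592y = 117.6083 − 0.27368×118.9707 = 85.048398824.
Substituting: 115.9703x + 119.9592(0.72632 − x) = 85.048398824
(115.9703 − 119.9592)x = -2.08036732  ⇒  x = 0.52154, y = 0.20478
Xf-116: 52.15%, Xf-120: 20.48%.

20.48%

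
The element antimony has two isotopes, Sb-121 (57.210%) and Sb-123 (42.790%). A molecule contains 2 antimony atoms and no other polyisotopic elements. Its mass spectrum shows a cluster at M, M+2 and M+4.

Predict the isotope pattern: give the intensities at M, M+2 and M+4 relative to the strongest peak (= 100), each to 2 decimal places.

66.85 : 100.00 : 37.40

Expanding (0.57210 + 0.42790)^2:
P(M) = 0.57210^2 = 0.327298
P(M+2) = 2 × 0.57210^1 × 0.42790^1 = 0.489603
P(M+4) = 0.42790^2 = 0.183098
The M+2 peak is largest (0.489603); scaling to 100 gives 66.85 : 100.00 : 37.40.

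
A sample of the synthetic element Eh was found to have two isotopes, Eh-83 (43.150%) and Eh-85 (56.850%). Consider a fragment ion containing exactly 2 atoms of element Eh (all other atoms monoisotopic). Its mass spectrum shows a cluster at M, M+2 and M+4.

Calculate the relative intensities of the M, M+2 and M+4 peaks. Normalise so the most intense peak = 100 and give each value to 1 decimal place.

38.0 : 100.0 : 65.9

Expanding (0.43150 + 0.56850)^2:
P(M) = 0.43150^2 = 0.186192
P(M+2) = 2 × 0.43150^1 × 0.56850^1 = 0.490615
P(M+4) = 0.56850^2 = 0.323192
The M+2 peak is largest (0.490615); scaling to 100 gives 38.0 : 100.0 : 65.9.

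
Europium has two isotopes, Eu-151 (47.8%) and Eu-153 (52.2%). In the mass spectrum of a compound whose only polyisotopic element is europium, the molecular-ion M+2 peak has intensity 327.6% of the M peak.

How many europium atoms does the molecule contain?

3

The M+2/M ratio from n Eu atoms is n · q/p = n · 0.522/0.478.
n = 3.276 × 0.478/0.522 = 3.00 ≈ 3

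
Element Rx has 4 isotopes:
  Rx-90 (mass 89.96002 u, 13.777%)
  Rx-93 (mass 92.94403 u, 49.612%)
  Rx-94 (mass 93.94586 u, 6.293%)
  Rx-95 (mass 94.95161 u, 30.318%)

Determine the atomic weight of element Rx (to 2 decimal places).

The abundance-weighted mean is 0.13777 × 89.96002 + 0.49612 × 92.94403 + 0.06293 × 93.94586 + 0.30318 × 94.95161
= 12.393792 + 46.111392 + 5.912013 + 28.787429 = 93.204626 u

93.20 u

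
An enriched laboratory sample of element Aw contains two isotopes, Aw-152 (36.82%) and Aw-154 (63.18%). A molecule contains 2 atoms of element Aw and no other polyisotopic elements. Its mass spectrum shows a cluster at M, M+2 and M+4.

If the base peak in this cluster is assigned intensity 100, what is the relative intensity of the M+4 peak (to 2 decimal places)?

Term probabilities: M 0.1356, M+2 0.4653, M+4 0.3992. Base peak = M+2.
P(M+2) = C(2,1) × 0.3682^1 × 0.6318^1 = 2 × 0.3682 × 0.6318 = 0.465258 (base)
P(M+4) = C(2,2) × 0.3682^0 × 0.6318^2 = 1 × 1.0000 × 0.39917124 = 0.399171
Relative intensity = 0.399171 / 0.465258 × 100 = 85.80

85.80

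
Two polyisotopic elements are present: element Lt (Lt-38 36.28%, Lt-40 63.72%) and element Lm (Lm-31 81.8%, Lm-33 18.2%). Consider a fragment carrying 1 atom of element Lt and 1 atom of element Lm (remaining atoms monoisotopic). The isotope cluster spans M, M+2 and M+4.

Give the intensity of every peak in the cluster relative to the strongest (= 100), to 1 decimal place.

Element Lt pattern (n=1): 0.3628 : 0.6372
Element Lm pattern (n=1): 0.8180 : 0.1820
Convolve the two distributions (both contribute in 2-u steps):
  M: 0.3628×0.8180 = 0.296770
  M+2: 0.3628×0.1820 + 0.6372×0.8180 = 0.587259
  M+4: 0.6372×0.1820 = 0.115970
Scale to base peak (0.587259) = 100: 50.5 : 100.0 : 19.7

50.5 : 100.0 : 19.7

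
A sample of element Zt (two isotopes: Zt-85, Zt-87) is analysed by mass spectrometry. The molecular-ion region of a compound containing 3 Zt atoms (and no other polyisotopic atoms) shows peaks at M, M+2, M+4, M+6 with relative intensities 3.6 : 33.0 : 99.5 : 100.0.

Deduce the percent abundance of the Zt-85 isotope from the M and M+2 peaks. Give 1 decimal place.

24.7%

Write p for the Zt-85 fraction. I(M+2)/I(M) = [C(3,1)·p^2·(1−p)] / p^3 = 3·(1−p)/p = 33.0/3.6 = 9.1667
(1−p)/p = 9.1667/3 = 3.0556  ⇒  p = 1/(1 + 3.0556) = 0.2466
Zt-85: 24.7%, Zt-87: 75.3%.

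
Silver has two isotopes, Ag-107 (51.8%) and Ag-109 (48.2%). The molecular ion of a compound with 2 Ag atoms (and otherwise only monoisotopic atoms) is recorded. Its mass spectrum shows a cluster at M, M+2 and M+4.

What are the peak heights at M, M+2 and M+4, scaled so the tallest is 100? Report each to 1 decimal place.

53.7 : 100.0 : 46.5

Each Ag atom is independently Ag-107 (p = 0.518) or Ag-109 (q = 0.482); the cluster is the binomial expansion (p + q)^2.
P(M) = 0.518^2 = 0.268324
P(M+2) = 2 × 0.518^1 × 0.482^1 = 0.499352
P(M+4) = 0.482^2 = 0.232324
The M+2 peak is largest (0.499352); scaling to 100 gives 53.7 : 100.0 : 46.5.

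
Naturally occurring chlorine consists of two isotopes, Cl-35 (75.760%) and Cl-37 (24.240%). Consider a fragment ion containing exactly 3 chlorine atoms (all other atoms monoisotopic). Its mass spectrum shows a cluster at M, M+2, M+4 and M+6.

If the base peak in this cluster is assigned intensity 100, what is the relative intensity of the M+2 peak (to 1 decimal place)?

96.0

Term probabilities: M 0.4348, M+2 0.4174, M+4 0.1335, M+6 0.0142. Base peak = M.
P(M) = C(3,0) × 0.75760^3 × 0.24240^0 = 1 × 0.4348304 × 1.0000 = 0.434830 (base)
P(M+2) = C(3,1) × 0.75760^2 × 0.24240^1 = 3 × 0.57395776 × 0.2424 = 0.417382
Relative intensity = 0.417382 / 0.434830 × 100 = 96.0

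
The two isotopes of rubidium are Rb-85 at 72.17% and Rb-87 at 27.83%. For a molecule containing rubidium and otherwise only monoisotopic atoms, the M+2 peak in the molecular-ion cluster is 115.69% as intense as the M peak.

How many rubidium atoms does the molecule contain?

3

With n Rb atoms, P(M+2)/P(M) = C(n,1)·p^(n−1)q / p^n = n·q/p = n · 0.2783/0.7217.
n = 1.1569 × 0.7217/0.2783 = 3.00 ≈ 3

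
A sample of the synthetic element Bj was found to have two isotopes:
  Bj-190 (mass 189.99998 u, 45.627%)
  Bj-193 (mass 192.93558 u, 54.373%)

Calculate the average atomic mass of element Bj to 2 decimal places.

Weight each isotope mass by its fractional abundance: 0.45627 × 189.99998 + 0.54373 × 192.93558
= 86.691291 + 104.904863 = 191.596154 u

191.60 u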